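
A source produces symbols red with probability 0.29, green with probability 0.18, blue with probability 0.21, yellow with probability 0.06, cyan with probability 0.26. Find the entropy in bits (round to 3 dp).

2.185 bits

H = −Σ pᵢ log₂ pᵢ.
−0.29·log₂(0.29) = 0.5179
−0.18·log₂(0.18) = 0.4453
−0.21·log₂(0.21) = 0.4728
−0.06·log₂(0.06) = 0.2435
−0.26·log₂(0.26) = 0.5053
Sum ≈ 2.1849 → 2.185 bits.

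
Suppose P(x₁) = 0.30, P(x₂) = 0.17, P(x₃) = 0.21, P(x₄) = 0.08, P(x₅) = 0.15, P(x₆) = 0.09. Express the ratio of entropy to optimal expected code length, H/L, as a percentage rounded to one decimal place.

Entropy H = −Σ p log₂ p ≈ 2.4432 bits.
Huffman merges: 2/25+9/100→17/100; 3/20+17/100→8/25; 17/100+21/100→19/50; 3/10+8/25→31/50; 19/50+31/50→1. L = 249/100 ≈ 2.4900.
Efficiency = H/L = 2.4432/2.4900 = 98.1%.

98.1%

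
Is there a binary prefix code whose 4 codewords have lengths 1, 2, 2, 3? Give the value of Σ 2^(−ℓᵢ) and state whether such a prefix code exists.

With common denominator 2^3 = 8: Σ 2^(−ℓᵢ) = 4/8 + 2/8 + 2/8 + 1/8 = 9/8 = 1.125.
Kraft's inequality requires Σ ≤ 1; here Σ = 1.125 > 1, so no such prefix code exists.

1.125; no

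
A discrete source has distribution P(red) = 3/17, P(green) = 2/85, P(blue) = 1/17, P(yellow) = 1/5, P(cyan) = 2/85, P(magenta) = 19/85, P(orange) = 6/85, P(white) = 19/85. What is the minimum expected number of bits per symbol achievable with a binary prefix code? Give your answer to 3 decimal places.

2.682 bits/symbol

Repeatedly combine the two least-probable nodes; the expected code length is the sum of the merged weights.
merge 2/85 + 2/85 → 4/85
merge 4/85 + 1/17 → 9/85
merge 6/85 + 9/85 → 3/17
merge 3/17 + 3/17 → 6/17
merge 1/5 + 19/85 → 36/85
merge 19/85 + 6/17 → 49/85
merge 36/85 + 49/85 → 1
L = 4/85 + 9/85 + 3/17 + 6/17 + 36/85 + 49/85 + 1 = 228/85 ≈ 2.682 bits/symbol.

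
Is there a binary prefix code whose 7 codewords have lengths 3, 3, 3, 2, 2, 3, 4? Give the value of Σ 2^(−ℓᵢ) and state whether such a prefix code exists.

1.0625; no

With common denominator 2^4 = 16: Σ 2^(−ℓᵢ) = 2/16 + 2/16 + 2/16 + 4/16 + 4/16 + 2/16 + 1/16 = 17/16 = 1.0625.
Kraft's inequality requires Σ ≤ 1; here Σ = 1.0625 > 1, so no such prefix code exists.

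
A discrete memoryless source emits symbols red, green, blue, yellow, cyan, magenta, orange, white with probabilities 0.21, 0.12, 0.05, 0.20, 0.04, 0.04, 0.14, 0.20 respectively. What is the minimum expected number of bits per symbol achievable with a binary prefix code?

2.8 bits/symbol

Repeatedly combine the two least-probable nodes; the expected code length is the sum of the merged weights.
merge 1/25 + 1/25 → 2/25
merge 1/20 + 2/25 → 13/100
merge 3/25 + 13/100 → 1/4
merge 7/50 + 1/5 → 17/50
merge 1/5 + 21/100 → 41/100
merge 1/4 + 17/50 → 59/100
merge 41/100 + 59/100 → 1
L = 2/25 + 13/100 + 1/4 + 17/50 + 41/100 + 59/100 + 1 = 14/5 = 2.8 bits/symbol.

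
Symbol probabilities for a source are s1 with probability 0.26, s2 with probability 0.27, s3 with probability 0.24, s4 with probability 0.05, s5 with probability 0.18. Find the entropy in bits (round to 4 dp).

2.1708 bits

H = −Σ pᵢ log₂ pᵢ.
−0.26·log₂(0.26) = 0.5053
−0.27·log₂(0.27) = 0.5100
−0.24·log₂(0.24) = 0.4941
−0.05·log₂(0.05) = 0.2161
−0.18·log₂(0.18) = 0.4453
Sum ≈ 2.1708 → 2.1708 bits.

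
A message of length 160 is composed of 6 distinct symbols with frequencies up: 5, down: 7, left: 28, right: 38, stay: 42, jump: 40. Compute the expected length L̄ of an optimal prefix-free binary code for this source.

Probabilities are the counts divided by 160.
Repeatedly combine the two least-probable nodes; the expected code length is the sum of the merged weights.
merge 1/32 + 7/160 → 3/40
merge 3/40 + 7/40 → 1/4
merge 19/80 + 1/4 → 39/80
merge 1/4 + 21/80 → 41/80
merge 39/80 + 41/80 → 1
L = 3/40 + 1/4 + 39/80 + 41/80 + 1 = 93/40 = 2.325 bits/symbol.

2.325 bits/symbol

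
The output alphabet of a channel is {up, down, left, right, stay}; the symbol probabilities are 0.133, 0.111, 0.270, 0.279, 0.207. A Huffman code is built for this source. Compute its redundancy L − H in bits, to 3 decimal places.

Entropy H = −Σ p log₂ p ≈ 2.2333 bits.
Huffman merges: 111/1000+133/1000→61/250; 207/1000+61/250→451/1000; 27/100+279/1000→549/1000; 451/1000+549/1000→1. L = 561/250 ≈ 2.2440.
L − H = 2.2440 − 2.2333 = 0.011 bits.

0.011 bits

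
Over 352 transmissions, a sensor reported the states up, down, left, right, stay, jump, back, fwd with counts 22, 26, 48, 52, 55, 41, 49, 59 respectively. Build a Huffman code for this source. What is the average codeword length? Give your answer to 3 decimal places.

2.969 bits/symbol

Probabilities are the counts divided by 352.
Repeatedly combine the two least-probable nodes; the expected code length is the sum of the merged weights.
merge 1/16 + 13/176 → 3/22
merge 41/352 + 3/22 → 89/352
merge 3/22 + 49/352 → 97/352
merge 13/88 + 5/32 → 107/352
merge 59/352 + 89/352 → 37/88
merge 97/352 + 107/352 → 51/88
merge 37/88 + 51/88 → 1
L = 3/22 + 89/352 + 97/352 + 107/352 + 37/88 + 51/88 + 1 = 95/32 ≈ 2.969 bits/symbol.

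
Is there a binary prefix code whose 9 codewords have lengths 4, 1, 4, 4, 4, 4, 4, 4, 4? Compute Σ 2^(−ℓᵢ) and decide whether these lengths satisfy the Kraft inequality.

1; yes

With common denominator 2^4 = 16: Σ 2^(−ℓᵢ) = 1/16 + 8/16 + 1/16 + 1/16 + 1/16 + 1/16 + 1/16 + 1/16 + 1/16 = 16/16 = 1.
Kraft's inequality requires Σ ≤ 1; here Σ = 1 ≤ 1, so such a prefix code exists.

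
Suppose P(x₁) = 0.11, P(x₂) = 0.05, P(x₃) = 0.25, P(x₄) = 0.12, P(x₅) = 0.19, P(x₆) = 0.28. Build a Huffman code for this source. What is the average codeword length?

Repeatedly combine the two least-probable nodes; the expected code length is the sum of the merged weights.
merge 1/20 + 11/100 → 4/25
merge 3/25 + 4/25 → 7/25
merge 19/100 + 1/4 → 11/25
merge 7/25 + 7/25 → 14/25
merge 11/25 + 14/25 → 1
L = 4/25 + 7/25 + 11/25 + 14/25 + 1 = 61/25 = 2.44 bits/symbol.

2.44 bits/symbol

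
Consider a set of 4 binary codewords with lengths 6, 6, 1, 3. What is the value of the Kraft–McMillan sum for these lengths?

0.65625

With common denominator 2^6 = 64: Σ 2^(−ℓᵢ) = 1/64 + 1/64 + 32/64 + 8/64 = 42/64 = 0.65625.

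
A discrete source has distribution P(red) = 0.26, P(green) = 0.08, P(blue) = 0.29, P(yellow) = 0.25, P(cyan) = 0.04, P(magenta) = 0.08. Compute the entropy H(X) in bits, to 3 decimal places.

H = −Σ pᵢ log₂ pᵢ.
−0.26·log₂(0.26) = 0.5053
−0.08·log₂(0.08) = 0.2915
−0.29·log₂(0.29) = 0.5179
−0.25·log₂(0.25) = 0.5000
−0.04·log₂(0.04) = 0.1858
−0.08·log₂(0.08) = 0.2915
Sum ≈ 2.2920 → 2.292 bits.

2.292 bits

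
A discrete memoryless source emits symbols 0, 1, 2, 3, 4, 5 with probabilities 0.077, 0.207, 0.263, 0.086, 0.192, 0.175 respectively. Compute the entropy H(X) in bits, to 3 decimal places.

H = −Σ pᵢ log₂ pᵢ.
−0.077·log₂(0.077) = 0.2848
−0.207·log₂(0.207) = 0.4704
−0.263·log₂(0.263) = 0.5068
−0.086·log₂(0.086) = 0.3044
−0.192·log₂(0.192) = 0.4571
−0.175·log₂(0.175) = 0.4401
Sum ≈ 2.4635 → 2.464 bits.

2.464 bits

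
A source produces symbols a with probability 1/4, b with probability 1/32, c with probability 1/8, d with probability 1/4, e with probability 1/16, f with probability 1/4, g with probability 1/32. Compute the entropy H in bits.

2.4375 bits

Each probability is a power of 1/2, so log₂(1/p) is an integer.
H = Σ p·log₂(1/p) = 1/4·2 + 1/32·5 + 1/8·3 + 1/4·2 + 1/16·4 + 1/4·2 + 1/32·5 = 2.4375 bits.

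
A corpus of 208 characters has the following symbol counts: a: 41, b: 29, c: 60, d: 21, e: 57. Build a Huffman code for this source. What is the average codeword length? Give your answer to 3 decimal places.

2.240 bits/symbol

Probabilities are the counts divided by 208.
Repeatedly combine the two least-probable nodes; the expected code length is the sum of the merged weights.
merge 21/208 + 29/208 → 25/104
merge 41/208 + 25/104 → 7/16
merge 57/208 + 15/52 → 9/16
merge 7/16 + 9/16 → 1
L = 25/104 + 7/16 + 9/16 + 1 = 233/104 ≈ 2.240 bits/symbol.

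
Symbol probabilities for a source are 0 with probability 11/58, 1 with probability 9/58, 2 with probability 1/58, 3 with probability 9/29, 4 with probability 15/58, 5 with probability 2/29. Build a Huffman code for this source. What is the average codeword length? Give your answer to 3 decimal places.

Repeatedly combine the two least-probable nodes; the expected code length is the sum of the merged weights.
merge 1/58 + 2/29 → 5/58
merge 5/58 + 9/58 → 7/29
merge 11/58 + 7/29 → 25/58
merge 15/58 + 9/29 → 33/58
merge 25/58 + 33/58 → 1
L = 5/58 + 7/29 + 25/58 + 33/58 + 1 = 135/58 ≈ 2.328 bits/symbol.

2.328 bits/symbol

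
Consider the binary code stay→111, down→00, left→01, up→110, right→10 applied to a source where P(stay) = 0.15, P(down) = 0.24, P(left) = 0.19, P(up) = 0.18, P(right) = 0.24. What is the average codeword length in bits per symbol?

L̄ = Σ pᵢ·ℓᵢ = 0.15·3 + 0.24·2 + 0.19·2 + 0.18·3 + 0.24·2 = 2.33 bits/symbol.

2.33 bits/symbol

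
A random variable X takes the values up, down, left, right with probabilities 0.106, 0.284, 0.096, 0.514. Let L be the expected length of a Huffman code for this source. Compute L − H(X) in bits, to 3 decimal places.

0.011 bits

Entropy H = −Σ p log₂ p ≈ 1.6770 bits.
Huffman merges: 12/125+53/500→101/500; 101/500+71/250→243/500; 243/500+257/500→1. L = 211/125 ≈ 1.6880.
L − H = 1.6880 − 1.6770 = 0.011 bits.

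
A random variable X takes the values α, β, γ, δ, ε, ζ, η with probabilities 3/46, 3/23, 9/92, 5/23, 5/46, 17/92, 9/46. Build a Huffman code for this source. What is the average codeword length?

Repeatedly combine the two least-probable nodes; the expected code length is the sum of the merged weights.
merge 3/46 + 9/92 → 15/92
merge 5/46 + 3/23 → 11/46
merge 15/92 + 17/92 → 8/23
merge 9/46 + 5/23 → 19/46
merge 11/46 + 8/23 → 27/46
merge 19/46 + 27/46 → 1
L = 15/92 + 11/46 + 8/23 + 19/46 + 27/46 + 1 = 11/4 = 2.75 bits/symbol.

2.75 bits/symbol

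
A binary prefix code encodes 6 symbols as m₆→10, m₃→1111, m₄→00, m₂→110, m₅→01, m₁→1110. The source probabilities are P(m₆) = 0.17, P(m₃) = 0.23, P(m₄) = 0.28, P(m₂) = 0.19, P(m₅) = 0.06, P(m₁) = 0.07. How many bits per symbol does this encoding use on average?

2.79 bits/symbol

L̄ = Σ pᵢ·ℓᵢ = 0.17·2 + 0.23·4 + 0.28·2 + 0.19·3 + 0.06·2 + 0.07·4 = 2.79 bits/symbol.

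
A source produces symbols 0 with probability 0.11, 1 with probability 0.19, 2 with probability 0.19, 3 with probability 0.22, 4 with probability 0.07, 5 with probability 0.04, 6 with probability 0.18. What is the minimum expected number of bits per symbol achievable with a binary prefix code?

2.7 bits/symbol

Repeatedly combine the two least-probable nodes; the expected code length is the sum of the merged weights.
merge 1/25 + 7/100 → 11/100
merge 11/100 + 11/100 → 11/50
merge 9/50 + 19/100 → 37/100
merge 19/100 + 11/50 → 41/100
merge 11/50 + 37/100 → 59/100
merge 41/100 + 59/100 → 1
L = 11/100 + 11/50 + 37/100 + 41/100 + 59/100 + 1 = 27/10 = 2.7 bits/symbol.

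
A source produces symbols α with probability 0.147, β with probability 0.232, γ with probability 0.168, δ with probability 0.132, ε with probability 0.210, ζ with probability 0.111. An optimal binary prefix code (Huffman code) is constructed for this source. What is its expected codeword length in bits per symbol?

Repeatedly combine the two least-probable nodes; the expected code length is the sum of the merged weights.
merge 111/1000 + 33/250 → 243/1000
merge 147/1000 + 21/125 → 63/200
merge 21/100 + 29/125 → 221/500
merge 243/1000 + 63/200 → 279/500
merge 221/500 + 279/500 → 1
L = 243/1000 + 63/200 + 221/500 + 279/500 + 1 = 1279/500 = 2.558 bits/symbol.

2.558 bits/symbol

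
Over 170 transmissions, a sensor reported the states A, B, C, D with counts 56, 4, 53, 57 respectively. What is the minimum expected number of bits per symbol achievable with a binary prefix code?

2 bits/symbol

Probabilities are the counts divided by 170.
Repeatedly combine the two least-probable nodes; the expected code length is the sum of the merged weights.
merge 2/85 + 53/170 → 57/170
merge 28/85 + 57/170 → 113/170
merge 57/170 + 113/170 → 1
L = 57/170 + 113/170 + 1 = 2 bits/symbol.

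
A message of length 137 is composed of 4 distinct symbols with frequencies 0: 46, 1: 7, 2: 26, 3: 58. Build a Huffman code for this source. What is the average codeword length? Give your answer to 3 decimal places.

Probabilities are the counts divided by 137.
Repeatedly combine the two least-probable nodes; the expected code length is the sum of the merged weights.
merge 7/137 + 26/137 → 33/137
merge 33/137 + 46/137 → 79/137
merge 58/137 + 79/137 → 1
L = 33/137 + 79/137 + 1 = 249/137 ≈ 1.818 bits/symbol.

1.818 bits/symbol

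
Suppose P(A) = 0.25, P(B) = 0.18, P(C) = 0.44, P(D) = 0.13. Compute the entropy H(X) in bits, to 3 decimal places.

1.849 bits

H = −Σ pᵢ log₂ pᵢ.
−0.25·log₂(0.25) = 0.5000
−0.18·log₂(0.18) = 0.4453
−0.44·log₂(0.44) = 0.5211
−0.13·log₂(0.13) = 0.3826
Sum ≈ 1.8491 → 1.849 bits.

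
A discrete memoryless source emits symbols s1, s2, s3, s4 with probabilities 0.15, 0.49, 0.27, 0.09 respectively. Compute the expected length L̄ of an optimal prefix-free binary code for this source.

Repeatedly combine the two least-probable nodes; the expected code length is the sum of the merged weights.
merge 9/100 + 3/20 → 6/25
merge 6/25 + 27/100 → 51/100
merge 49/100 + 51/100 → 1
L = 6/25 + 51/100 + 1 = 7/4 = 1.75 bits/symbol.

1.75 bits/symbol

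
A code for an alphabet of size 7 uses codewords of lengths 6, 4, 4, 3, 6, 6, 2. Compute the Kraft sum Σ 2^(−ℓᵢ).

0.546875

With common denominator 2^6 = 64: Σ 2^(−ℓᵢ) = 1/64 + 4/64 + 4/64 + 8/64 + 1/64 + 1/64 + 16/64 = 35/64 = 0.546875.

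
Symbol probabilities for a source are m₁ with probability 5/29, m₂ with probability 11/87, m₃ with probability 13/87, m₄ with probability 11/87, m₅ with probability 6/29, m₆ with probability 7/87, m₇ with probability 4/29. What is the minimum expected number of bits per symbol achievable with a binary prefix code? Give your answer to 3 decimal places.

2.793 bits/symbol

Repeatedly combine the two least-probable nodes; the expected code length is the sum of the merged weights.
merge 7/87 + 11/87 → 6/29
merge 11/87 + 4/29 → 23/87
merge 13/87 + 5/29 → 28/87
merge 6/29 + 6/29 → 12/29
merge 23/87 + 28/87 → 17/29
merge 12/29 + 17/29 → 1
L = 6/29 + 23/87 + 28/87 + 12/29 + 17/29 + 1 = 81/29 ≈ 2.793 bits/symbol.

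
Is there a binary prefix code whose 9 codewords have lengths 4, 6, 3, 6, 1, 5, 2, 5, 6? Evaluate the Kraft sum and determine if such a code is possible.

1.046875; no

With common denominator 2^6 = 64: Σ 2^(−ℓᵢ) = 4/64 + 1/64 + 8/64 + 1/64 + 32/64 + 2/64 + 16/64 + 2/64 + 1/64 = 67/64 = 1.046875.
Kraft's inequality requires Σ ≤ 1; here Σ = 1.046875 > 1, so no such prefix code exists.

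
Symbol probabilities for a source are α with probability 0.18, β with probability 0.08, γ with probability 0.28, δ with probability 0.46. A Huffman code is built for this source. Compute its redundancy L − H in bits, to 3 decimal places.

0.034 bits

Entropy H = −Σ p log₂ p ≈ 1.7664 bits.
Huffman merges: 2/25+9/50→13/50; 13/50+7/25→27/50; 23/50+27/50→1. L = 9/5 ≈ 1.8000.
L − H = 1.8000 − 1.7664 = 0.034 bits.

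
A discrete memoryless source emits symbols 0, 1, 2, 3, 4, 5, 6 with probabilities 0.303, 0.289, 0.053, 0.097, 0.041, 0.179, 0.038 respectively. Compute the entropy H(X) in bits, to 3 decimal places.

2.403 bits

H = −Σ pᵢ log₂ pᵢ.
−0.303·log₂(0.303) = 0.5220
−0.289·log₂(0.289) = 0.5176
−0.053·log₂(0.053) = 0.2246
−0.097·log₂(0.097) = 0.3265
−0.041·log₂(0.041) = 0.1889
−0.179·log₂(0.179) = 0.4443
−0.038·log₂(0.038) = 0.1793
Sum ≈ 2.4031 → 2.403 bits.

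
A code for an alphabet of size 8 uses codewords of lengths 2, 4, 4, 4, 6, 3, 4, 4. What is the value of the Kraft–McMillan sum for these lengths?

With common denominator 2^6 = 64: Σ 2^(−ℓᵢ) = 16/64 + 4/64 + 4/64 + 4/64 + 1/64 + 8/64 + 4/64 + 4/64 = 45/64 = 0.703125.

0.703125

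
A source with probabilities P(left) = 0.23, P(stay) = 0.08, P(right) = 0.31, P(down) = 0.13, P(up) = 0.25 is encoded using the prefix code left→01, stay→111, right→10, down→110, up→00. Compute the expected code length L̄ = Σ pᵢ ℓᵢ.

2.21 bits/symbol

L̄ = Σ pᵢ·ℓᵢ = 0.23·2 + 0.08·3 + 0.31·2 + 0.13·3 + 0.25·2 = 2.21 bits/symbol.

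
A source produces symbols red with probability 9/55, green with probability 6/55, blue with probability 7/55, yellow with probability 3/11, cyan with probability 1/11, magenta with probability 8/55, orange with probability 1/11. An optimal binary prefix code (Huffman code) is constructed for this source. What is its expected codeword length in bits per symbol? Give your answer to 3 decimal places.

Repeatedly combine the two least-probable nodes; the expected code length is the sum of the merged weights.
merge 1/11 + 1/11 → 2/11
merge 6/55 + 7/55 → 13/55
merge 8/55 + 9/55 → 17/55
merge 2/11 + 13/55 → 23/55
merge 3/11 + 17/55 → 32/55
merge 23/55 + 32/55 → 1
L = 2/11 + 13/55 + 17/55 + 23/55 + 32/55 + 1 = 30/11 ≈ 2.727 bits/symbol.

2.727 bits/symbol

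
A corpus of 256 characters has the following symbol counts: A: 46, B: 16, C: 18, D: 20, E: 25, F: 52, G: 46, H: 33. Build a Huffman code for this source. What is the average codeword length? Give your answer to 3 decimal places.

2.926 bits/symbol

Probabilities are the counts divided by 256.
Repeatedly combine the two least-probable nodes; the expected code length is the sum of the merged weights.
merge 1/16 + 9/128 → 17/128
merge 5/64 + 25/256 → 45/256
merge 33/256 + 17/128 → 67/256
merge 45/256 + 23/128 → 91/256
merge 23/128 + 13/64 → 49/128
merge 67/256 + 91/256 → 79/128
merge 49/128 + 79/128 → 1
L = 17/128 + 45/256 + 67/256 + 91/256 + 49/128 + 79/128 + 1 = 749/256 ≈ 2.926 bits/symbol.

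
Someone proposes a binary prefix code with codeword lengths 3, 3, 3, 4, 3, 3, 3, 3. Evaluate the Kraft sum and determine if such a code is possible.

With common denominator 2^4 = 16: Σ 2^(−ℓᵢ) = 2/16 + 2/16 + 2/16 + 1/16 + 2/16 + 2/16 + 2/16 + 2/16 = 15/16 = 0.9375.
Kraft's inequality requires Σ ≤ 1; here Σ = 0.9375 ≤ 1, so such a prefix code exists.

0.9375; yes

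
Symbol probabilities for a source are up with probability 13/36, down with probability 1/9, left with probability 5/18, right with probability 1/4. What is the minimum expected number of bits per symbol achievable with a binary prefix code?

2 bits/symbol

Repeatedly combine the two least-probable nodes; the expected code length is the sum of the merged weights.
merge 1/9 + 1/4 → 13/36
merge 5/18 + 13/36 → 23/36
merge 13/36 + 23/36 → 1
L = 13/36 + 23/36 + 1 = 2 bits/symbol.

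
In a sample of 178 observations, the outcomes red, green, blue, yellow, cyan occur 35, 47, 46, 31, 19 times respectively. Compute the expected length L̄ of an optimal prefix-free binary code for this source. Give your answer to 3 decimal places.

2.281 bits/symbol

Probabilities are the counts divided by 178.
Repeatedly combine the two least-probable nodes; the expected code length is the sum of the merged weights.
merge 19/178 + 31/178 → 25/89
merge 35/178 + 23/89 → 81/178
merge 47/178 + 25/89 → 97/178
merge 81/178 + 97/178 → 1
L = 25/89 + 81/178 + 97/178 + 1 = 203/89 ≈ 2.281 bits/symbol.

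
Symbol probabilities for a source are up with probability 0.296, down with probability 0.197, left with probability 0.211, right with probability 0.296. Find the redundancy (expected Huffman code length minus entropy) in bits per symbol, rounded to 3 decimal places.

Entropy H = −Σ p log₂ p ≈ 1.9751 bits.
Huffman merges: 197/1000+211/1000→51/125; 37/125+37/125→74/125; 51/125+74/125→1. L = 2 ≈ 2.0000.
L − H = 2.0000 − 1.9751 = 0.025 bits.

0.025 bits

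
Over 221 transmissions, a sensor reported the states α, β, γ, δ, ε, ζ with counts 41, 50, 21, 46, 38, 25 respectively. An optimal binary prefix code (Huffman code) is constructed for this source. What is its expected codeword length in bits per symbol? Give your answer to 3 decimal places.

2.566 bits/symbol

Probabilities are the counts divided by 221.
Repeatedly combine the two least-probable nodes; the expected code length is the sum of the merged weights.
merge 21/221 + 25/221 → 46/221
merge 38/221 + 41/221 → 79/221
merge 46/221 + 46/221 → 92/221
merge 50/221 + 79/221 → 129/221
merge 92/221 + 129/221 → 1
L = 46/221 + 79/221 + 92/221 + 129/221 + 1 = 567/221 ≈ 2.566 bits/symbol.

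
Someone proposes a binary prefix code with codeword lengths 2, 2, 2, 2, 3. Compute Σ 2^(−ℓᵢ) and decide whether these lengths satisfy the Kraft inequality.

1.125; no

With common denominator 2^3 = 8: Σ 2^(−ℓᵢ) = 2/8 + 2/8 + 2/8 + 2/8 + 1/8 = 9/8 = 1.125.
Kraft's inequality requires Σ ≤ 1; here Σ = 1.125 > 1, so no such prefix code exists.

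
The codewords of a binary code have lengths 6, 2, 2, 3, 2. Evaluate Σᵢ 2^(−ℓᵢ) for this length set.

0.890625

With common denominator 2^6 = 64: Σ 2^(−ℓᵢ) = 1/64 + 16/64 + 16/64 + 8/64 + 16/64 = 57/64 = 0.890625.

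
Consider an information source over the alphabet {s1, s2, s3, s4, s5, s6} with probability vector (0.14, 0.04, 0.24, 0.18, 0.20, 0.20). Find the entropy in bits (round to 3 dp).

H = −Σ pᵢ log₂ pᵢ.
−0.14·log₂(0.14) = 0.3971
−0.04·log₂(0.04) = 0.1858
−0.24·log₂(0.24) = 0.4941
−0.18·log₂(0.18) = 0.4453
−0.20·log₂(0.20) = 0.4644
−0.20·log₂(0.20) = 0.4644
Sum ≈ 2.4511 → 2.451 bits.

2.451 bits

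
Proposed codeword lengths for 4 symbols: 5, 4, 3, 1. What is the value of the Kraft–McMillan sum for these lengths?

With common denominator 2^5 = 32: Σ 2^(−ℓᵢ) = 1/32 + 2/32 + 4/32 + 16/32 = 23/32 = 0.71875.

0.71875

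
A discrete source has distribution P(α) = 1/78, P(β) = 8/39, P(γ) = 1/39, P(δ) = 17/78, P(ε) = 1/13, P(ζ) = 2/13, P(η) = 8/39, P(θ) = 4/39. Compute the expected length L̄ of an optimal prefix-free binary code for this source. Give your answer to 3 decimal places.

Repeatedly combine the two least-probable nodes; the expected code length is the sum of the merged weights.
merge 1/78 + 1/39 → 1/26
merge 1/26 + 1/13 → 3/26
merge 4/39 + 3/26 → 17/78
merge 2/13 + 8/39 → 14/39
merge 8/39 + 17/78 → 11/26
merge 17/78 + 14/39 → 15/26
merge 11/26 + 15/26 → 1
L = 1/26 + 3/26 + 17/78 + 14/39 + 11/26 + 15/26 + 1 = 71/26 ≈ 2.731 bits/symbol.

2.731 bits/symbol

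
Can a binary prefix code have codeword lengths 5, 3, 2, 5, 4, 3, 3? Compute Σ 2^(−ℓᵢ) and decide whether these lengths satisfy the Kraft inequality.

0.75; yes

With common denominator 2^5 = 32: Σ 2^(−ℓᵢ) = 1/32 + 4/32 + 8/32 + 1/32 + 2/32 + 4/32 + 4/32 = 24/32 = 0.75.
Kraft's inequality requires Σ ≤ 1; here Σ = 0.75 ≤ 1, so such a prefix code exists.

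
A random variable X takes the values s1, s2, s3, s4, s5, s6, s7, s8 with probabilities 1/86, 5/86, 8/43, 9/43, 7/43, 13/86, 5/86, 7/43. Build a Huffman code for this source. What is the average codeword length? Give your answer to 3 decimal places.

Repeatedly combine the two least-probable nodes; the expected code length is the sum of the merged weights.
merge 1/86 + 5/86 → 3/43
merge 5/86 + 3/43 → 11/86
merge 11/86 + 13/86 → 12/43
merge 7/43 + 7/43 → 14/43
merge 8/43 + 9/43 → 17/43
merge 12/43 + 14/43 → 26/43
merge 17/43 + 26/43 → 1
L = 3/43 + 11/86 + 12/43 + 14/43 + 17/43 + 26/43 + 1 = 241/86 ≈ 2.802 bits/symbol.

2.802 bits/symbol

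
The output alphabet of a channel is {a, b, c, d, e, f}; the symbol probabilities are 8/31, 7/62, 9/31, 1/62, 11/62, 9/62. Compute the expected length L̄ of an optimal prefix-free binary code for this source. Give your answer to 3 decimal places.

2.403 bits/symbol

Repeatedly combine the two least-probable nodes; the expected code length is the sum of the merged weights.
merge 1/62 + 7/62 → 4/31
merge 4/31 + 9/62 → 17/62
merge 11/62 + 8/31 → 27/62
merge 17/62 + 9/31 → 35/62
merge 27/62 + 35/62 → 1
L = 4/31 + 17/62 + 27/62 + 35/62 + 1 = 149/62 ≈ 2.403 bits/symbol.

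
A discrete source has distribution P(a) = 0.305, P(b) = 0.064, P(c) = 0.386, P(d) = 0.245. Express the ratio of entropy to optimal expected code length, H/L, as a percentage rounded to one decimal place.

Entropy H = −Σ p log₂ p ≈ 1.8036 bits.
Huffman merges: 8/125+49/200→309/1000; 61/200+309/1000→307/500; 193/500+307/500→1. L = 1923/1000 ≈ 1.9230.
Efficiency = H/L = 1.8036/1.9230 = 93.8%.

93.8%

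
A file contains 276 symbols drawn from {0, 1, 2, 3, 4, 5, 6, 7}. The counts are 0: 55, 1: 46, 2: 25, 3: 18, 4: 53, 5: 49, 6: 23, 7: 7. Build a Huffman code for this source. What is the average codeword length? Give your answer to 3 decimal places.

Probabilities are the counts divided by 276.
Repeatedly combine the two least-probable nodes; the expected code length is the sum of the merged weights.
merge 7/276 + 3/46 → 25/276
merge 1/12 + 25/276 → 4/23
merge 25/276 + 1/6 → 71/276
merge 4/23 + 49/276 → 97/276
merge 53/276 + 55/276 → 9/23
merge 71/276 + 97/276 → 14/23
merge 9/23 + 14/23 → 1
L = 25/276 + 4/23 + 71/276 + 97/276 + 9/23 + 14/23 + 1 = 793/276 ≈ 2.873 bits/symbol.

2.873 bits/symbol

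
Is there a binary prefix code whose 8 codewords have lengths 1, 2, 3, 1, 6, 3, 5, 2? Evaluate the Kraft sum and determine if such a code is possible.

1.796875; no

With common denominator 2^6 = 64: Σ 2^(−ℓᵢ) = 32/64 + 16/64 + 8/64 + 32/64 + 1/64 + 8/64 + 2/64 + 16/64 = 115/64 = 1.796875.
Kraft's inequality requires Σ ≤ 1; here Σ = 1.796875 > 1, so no such prefix code exists.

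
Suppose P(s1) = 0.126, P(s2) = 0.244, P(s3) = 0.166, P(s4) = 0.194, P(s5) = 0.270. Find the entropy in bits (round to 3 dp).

2.272 bits

H = −Σ pᵢ log₂ pᵢ.
−0.126·log₂(0.126) = 0.3766
−0.244·log₂(0.244) = 0.4966
−0.166·log₂(0.166) = 0.4301
−0.194·log₂(0.194) = 0.4590
−0.270·log₂(0.270) = 0.5100
Sum ≈ 2.2722 → 2.272 bits.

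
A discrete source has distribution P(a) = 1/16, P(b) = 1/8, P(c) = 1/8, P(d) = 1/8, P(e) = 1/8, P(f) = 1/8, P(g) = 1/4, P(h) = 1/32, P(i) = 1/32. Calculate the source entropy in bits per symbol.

Each probability is a power of 1/2, so log₂(1/p) is an integer.
H = Σ p·log₂(1/p) = 1/16·4 + 1/8·3 + 1/8·3 + 1/8·3 + 1/8·3 + 1/8·3 + 1/4·2 + 1/32·5 + 1/32·5 = 2.9375 bits.

2.9375 bits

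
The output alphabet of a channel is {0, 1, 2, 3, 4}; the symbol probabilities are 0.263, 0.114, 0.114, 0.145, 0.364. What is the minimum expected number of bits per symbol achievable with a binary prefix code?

Repeatedly combine the two least-probable nodes; the expected code length is the sum of the merged weights.
merge 57/500 + 57/500 → 57/250
merge 29/200 + 57/250 → 373/1000
merge 263/1000 + 91/250 → 627/1000
merge 373/1000 + 627/1000 → 1
L = 57/250 + 373/1000 + 627/1000 + 1 = 557/250 = 2.228 bits/symbol.

2.228 bits/symbol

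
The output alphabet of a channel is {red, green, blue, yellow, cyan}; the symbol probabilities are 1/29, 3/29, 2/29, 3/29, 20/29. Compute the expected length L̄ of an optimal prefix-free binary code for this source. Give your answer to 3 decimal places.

1.621 bits/symbol

Repeatedly combine the two least-probable nodes; the expected code length is the sum of the merged weights.
merge 1/29 + 2/29 → 3/29
merge 3/29 + 3/29 → 6/29
merge 3/29 + 6/29 → 9/29
merge 9/29 + 20/29 → 1
L = 3/29 + 6/29 + 9/29 + 1 = 47/29 ≈ 1.621 bits/symbol.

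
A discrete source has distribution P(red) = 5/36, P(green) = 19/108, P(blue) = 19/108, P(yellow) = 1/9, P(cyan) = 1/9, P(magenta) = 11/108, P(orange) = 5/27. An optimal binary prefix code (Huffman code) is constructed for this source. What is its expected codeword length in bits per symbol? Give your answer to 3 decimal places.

Repeatedly combine the two least-probable nodes; the expected code length is the sum of the merged weights.
merge 11/108 + 1/9 → 23/108
merge 1/9 + 5/36 → 1/4
merge 19/108 + 19/108 → 19/54
merge 5/27 + 23/108 → 43/108
merge 1/4 + 19/54 → 65/108
merge 43/108 + 65/108 → 1
L = 23/108 + 1/4 + 19/54 + 43/108 + 65/108 + 1 = 76/27 ≈ 2.815 bits/symbol.

2.815 bits/symbol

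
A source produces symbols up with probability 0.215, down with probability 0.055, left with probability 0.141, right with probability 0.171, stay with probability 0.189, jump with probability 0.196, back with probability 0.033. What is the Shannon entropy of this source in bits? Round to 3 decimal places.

2.619 bits

H = −Σ pᵢ log₂ pᵢ.
−0.215·log₂(0.215) = 0.4768
−0.055·log₂(0.055) = 0.2301
−0.141·log₂(0.141) = 0.3985
−0.171·log₂(0.171) = 0.4357
−0.189·log₂(0.189) = 0.4543
−0.196·log₂(0.196) = 0.4608
−0.033·log₂(0.033) = 0.1624
Sum ≈ 2.6186 → 2.619 bits.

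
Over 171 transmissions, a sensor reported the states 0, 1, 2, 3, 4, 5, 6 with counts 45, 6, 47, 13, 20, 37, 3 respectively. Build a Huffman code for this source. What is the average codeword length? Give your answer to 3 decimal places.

Probabilities are the counts divided by 171.
Repeatedly combine the two least-probable nodes; the expected code length is the sum of the merged weights.
merge 1/57 + 2/57 → 1/19
merge 1/19 + 13/171 → 22/171
merge 20/171 + 22/171 → 14/57
merge 37/171 + 14/57 → 79/171
merge 5/19 + 47/171 → 92/171
merge 79/171 + 92/171 → 1
L = 1/19 + 22/171 + 14/57 + 79/171 + 92/171 + 1 = 415/171 ≈ 2.427 bits/symbol.

2.427 bits/symbol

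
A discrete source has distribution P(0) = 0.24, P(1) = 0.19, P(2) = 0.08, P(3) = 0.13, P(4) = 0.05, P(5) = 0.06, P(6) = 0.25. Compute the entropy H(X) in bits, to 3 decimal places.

2.583 bits

H = −Σ pᵢ log₂ pᵢ.
−0.24·log₂(0.24) = 0.4941
−0.19·log₂(0.19) = 0.4552
−0.08·log₂(0.08) = 0.2915
−0.13·log₂(0.13) = 0.3826
−0.05·log₂(0.05) = 0.2161
−0.06·log₂(0.06) = 0.2435
−0.25·log₂(0.25) = 0.5000
Sum ≈ 2.5831 → 2.583 bits.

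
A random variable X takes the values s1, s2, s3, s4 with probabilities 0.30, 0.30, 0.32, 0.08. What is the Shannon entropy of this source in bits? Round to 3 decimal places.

H = −Σ pᵢ log₂ pᵢ.
−0.30·log₂(0.30) = 0.5211
−0.30·log₂(0.30) = 0.5211
−0.32·log₂(0.32) = 0.5260
−0.08·log₂(0.08) = 0.2915
Sum ≈ 1.8597 → 1.860 bits.

1.860 bits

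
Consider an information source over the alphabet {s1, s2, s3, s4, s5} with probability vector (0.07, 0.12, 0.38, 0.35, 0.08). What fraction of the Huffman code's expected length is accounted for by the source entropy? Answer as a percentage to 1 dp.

97.4%

Entropy H = −Σ p log₂ p ≈ 1.9877 bits.
Huffman merges: 7/100+2/25→3/20; 3/25+3/20→27/100; 27/100+7/20→31/50; 19/50+31/50→1. L = 51/25 ≈ 2.0400.
Efficiency = H/L = 1.9877/2.0400 = 97.4%.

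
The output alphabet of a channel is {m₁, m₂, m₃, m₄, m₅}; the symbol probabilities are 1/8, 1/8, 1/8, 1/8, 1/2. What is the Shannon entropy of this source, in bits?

Each probability is a power of 1/2, so log₂(1/p) is an integer.
H = Σ p·log₂(1/p) = 1/8·3 + 1/8·3 + 1/8·3 + 1/8·3 + 1/2·1 = 2 bits.

2 bits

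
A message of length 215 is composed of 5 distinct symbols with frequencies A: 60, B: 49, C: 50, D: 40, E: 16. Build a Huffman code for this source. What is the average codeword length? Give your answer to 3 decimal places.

Probabilities are the counts divided by 215.
Repeatedly combine the two least-probable nodes; the expected code length is the sum of the merged weights.
merge 16/215 + 8/43 → 56/215
merge 49/215 + 10/43 → 99/215
merge 56/215 + 12/43 → 116/215
merge 99/215 + 116/215 → 1
L = 56/215 + 99/215 + 116/215 + 1 = 486/215 ≈ 2.260 bits/symbol.

2.260 bits/symbol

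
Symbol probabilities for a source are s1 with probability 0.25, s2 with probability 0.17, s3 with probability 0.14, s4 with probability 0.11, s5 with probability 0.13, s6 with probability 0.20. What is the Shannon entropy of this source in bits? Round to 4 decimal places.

H = −Σ pᵢ log₂ pᵢ.
−0.25·log₂(0.25) = 0.5000
−0.17·log₂(0.17) = 0.4346
−0.14·log₂(0.14) = 0.3971
−0.11·log₂(0.11) = 0.3503
−0.13·log₂(0.13) = 0.3826
−0.20·log₂(0.20) = 0.4644
Sum ≈ 2.5290 → 2.5290 bits.

2.5290 bits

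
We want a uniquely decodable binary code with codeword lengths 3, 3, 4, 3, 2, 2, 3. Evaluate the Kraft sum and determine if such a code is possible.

With common denominator 2^4 = 16: Σ 2^(−ℓᵢ) = 2/16 + 2/16 + 1/16 + 2/16 + 4/16 + 4/16 + 2/16 = 17/16 = 1.0625.
Kraft's inequality requires Σ ≤ 1; here Σ = 1.0625 > 1, so no such prefix code exists.

1.0625; no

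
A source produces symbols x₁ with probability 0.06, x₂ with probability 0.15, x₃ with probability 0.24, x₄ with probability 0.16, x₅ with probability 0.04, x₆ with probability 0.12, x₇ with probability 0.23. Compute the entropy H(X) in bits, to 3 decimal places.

H = −Σ pᵢ log₂ pᵢ.
−0.06·log₂(0.06) = 0.2435
−0.15·log₂(0.15) = 0.4105
−0.24·log₂(0.24) = 0.4941
−0.16·log₂(0.16) = 0.4230
−0.04·log₂(0.04) = 0.1858
−0.12·log₂(0.12) = 0.3671
−0.23·log₂(0.23) = 0.4877
Sum ≈ 2.6117 → 2.612 bits.

2.612 bits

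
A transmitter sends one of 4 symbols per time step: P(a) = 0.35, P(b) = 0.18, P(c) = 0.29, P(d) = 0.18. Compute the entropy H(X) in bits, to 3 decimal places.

H = −Σ pᵢ log₂ pᵢ.
−0.35·log₂(0.35) = 0.5301
−0.18·log₂(0.18) = 0.4453
−0.29·log₂(0.29) = 0.5179
−0.18·log₂(0.18) = 0.4453
Sum ≈ 1.9386 → 1.939 bits.

1.939 bits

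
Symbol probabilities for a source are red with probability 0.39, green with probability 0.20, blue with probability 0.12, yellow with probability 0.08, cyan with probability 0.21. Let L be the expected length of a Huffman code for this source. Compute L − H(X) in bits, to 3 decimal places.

Entropy H = −Σ p log₂ p ≈ 2.1256 bits.
Huffman merges: 2/25+3/25→1/5; 1/5+1/5→2/5; 21/100+39/100→3/5; 2/5+3/5→1. L = 11/5 ≈ 2.2000.
L − H = 2.2000 − 2.1256 = 0.074 bits.

0.074 bits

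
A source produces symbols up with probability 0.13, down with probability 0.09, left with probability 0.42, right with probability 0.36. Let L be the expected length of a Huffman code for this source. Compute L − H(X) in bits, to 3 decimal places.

0.048 bits

Entropy H = −Σ p log₂ p ≈ 1.7516 bits.
Huffman merges: 9/100+13/100→11/50; 11/50+9/25→29/50; 21/50+29/50→1. L = 9/5 ≈ 1.8000.
L − H = 1.8000 − 1.7516 = 0.048 bits.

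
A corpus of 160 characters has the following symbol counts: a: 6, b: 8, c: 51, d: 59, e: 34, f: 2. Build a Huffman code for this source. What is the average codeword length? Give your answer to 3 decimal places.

2.094 bits/symbol

Probabilities are the counts divided by 160.
Repeatedly combine the two least-probable nodes; the expected code length is the sum of the merged weights.
merge 1/80 + 3/80 → 1/20
merge 1/20 + 1/20 → 1/10
merge 1/10 + 17/80 → 5/16
merge 5/16 + 51/160 → 101/160
merge 59/160 + 101/160 → 1
L = 1/20 + 1/10 + 5/16 + 101/160 + 1 = 67/32 ≈ 2.094 bits/symbol.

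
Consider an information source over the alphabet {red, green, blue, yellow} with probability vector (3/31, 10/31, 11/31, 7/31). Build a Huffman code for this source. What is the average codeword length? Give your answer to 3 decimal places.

Repeatedly combine the two least-probable nodes; the expected code length is the sum of the merged weights.
merge 3/31 + 7/31 → 10/31
merge 10/31 + 10/31 → 20/31
merge 11/31 + 20/31 → 1
L = 10/31 + 20/31 + 1 = 61/31 ≈ 1.968 bits/symbol.

1.968 bits/symbol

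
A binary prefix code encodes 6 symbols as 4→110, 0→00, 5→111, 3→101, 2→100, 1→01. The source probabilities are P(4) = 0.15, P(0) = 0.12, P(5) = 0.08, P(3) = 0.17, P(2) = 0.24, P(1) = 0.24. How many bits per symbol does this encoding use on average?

L̄ = Σ pᵢ·ℓᵢ = 0.15·3 + 0.12·2 + 0.08·3 + 0.17·3 + 0.24·3 + 0.24·2 = 2.64 bits/symbol.

2.64 bits/symbol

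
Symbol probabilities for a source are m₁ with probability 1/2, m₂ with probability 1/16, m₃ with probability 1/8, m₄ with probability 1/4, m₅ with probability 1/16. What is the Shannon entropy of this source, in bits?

Each probability is a power of 1/2, so log₂(1/p) is an integer.
H = Σ p·log₂(1/p) = 1/2·1 + 1/16·4 + 1/8·3 + 1/4·2 + 1/16·4 = 1.875 bits.

1.875 bits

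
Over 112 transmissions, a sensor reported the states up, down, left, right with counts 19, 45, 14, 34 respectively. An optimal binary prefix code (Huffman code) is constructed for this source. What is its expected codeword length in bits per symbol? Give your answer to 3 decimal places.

1.893 bits/symbol

Probabilities are the counts divided by 112.
Repeatedly combine the two least-probable nodes; the expected code length is the sum of the merged weights.
merge 1/8 + 19/112 → 33/112
merge 33/112 + 17/56 → 67/112
merge 45/112 + 67/112 → 1
L = 33/112 + 67/112 + 1 = 53/28 ≈ 1.893 bits/symbol.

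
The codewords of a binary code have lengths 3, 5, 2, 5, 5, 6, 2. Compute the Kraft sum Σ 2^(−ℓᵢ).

0.734375

With common denominator 2^6 = 64: Σ 2^(−ℓᵢ) = 8/64 + 2/64 + 16/64 + 2/64 + 2/64 + 1/64 + 16/64 = 47/64 = 0.734375.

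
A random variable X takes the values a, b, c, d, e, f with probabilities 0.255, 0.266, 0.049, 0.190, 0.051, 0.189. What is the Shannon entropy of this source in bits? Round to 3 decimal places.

H = −Σ pᵢ log₂ pᵢ.
−0.255·log₂(0.255) = 0.5027
−0.266·log₂(0.266) = 0.5082
−0.049·log₂(0.049) = 0.2132
−0.190·log₂(0.190) = 0.4552
−0.051·log₂(0.051) = 0.2190
−0.189·log₂(0.189) = 0.4543
Sum ≈ 2.3526 → 2.353 bits.

2.353 bits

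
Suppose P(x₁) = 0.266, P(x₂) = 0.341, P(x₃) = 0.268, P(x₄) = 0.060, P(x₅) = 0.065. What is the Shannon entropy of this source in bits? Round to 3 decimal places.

H = −Σ pᵢ log₂ pᵢ.
−0.266·log₂(0.266) = 0.5082
−0.341·log₂(0.341) = 0.5293
−0.268·log₂(0.268) = 0.5091
−0.060·log₂(0.060) = 0.2435
−0.065·log₂(0.065) = 0.2563
Sum ≈ 2.0465 → 2.046 bits.

2.046 bits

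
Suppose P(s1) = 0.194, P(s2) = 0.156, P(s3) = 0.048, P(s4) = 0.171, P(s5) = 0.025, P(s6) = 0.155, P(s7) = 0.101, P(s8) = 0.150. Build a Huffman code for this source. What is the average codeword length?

Repeatedly combine the two least-probable nodes; the expected code length is the sum of the merged weights.
merge 1/40 + 6/125 → 73/1000
merge 73/1000 + 101/1000 → 87/500
merge 3/20 + 31/200 → 61/200
merge 39/250 + 171/1000 → 327/1000
merge 87/500 + 97/500 → 46/125
merge 61/200 + 327/1000 → 79/125
merge 46/125 + 79/125 → 1
L = 73/1000 + 87/500 + 61/200 + 327/1000 + 46/125 + 79/125 + 1 = 2879/1000 = 2.879 bits/symbol.

2.879 bits/symbol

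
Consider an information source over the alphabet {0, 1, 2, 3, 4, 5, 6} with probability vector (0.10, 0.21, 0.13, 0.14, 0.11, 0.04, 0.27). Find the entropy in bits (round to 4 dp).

H = −Σ pᵢ log₂ pᵢ.
−0.10·log₂(0.10) = 0.3322
−0.21·log₂(0.21) = 0.4728
−0.13·log₂(0.13) = 0.3826
−0.14·log₂(0.14) = 0.3971
−0.11·log₂(0.11) = 0.3503
−0.04·log₂(0.04) = 0.1858
−0.27·log₂(0.27) = 0.5100
Sum ≈ 2.6308 → 2.6308 bits.

2.6308 bits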